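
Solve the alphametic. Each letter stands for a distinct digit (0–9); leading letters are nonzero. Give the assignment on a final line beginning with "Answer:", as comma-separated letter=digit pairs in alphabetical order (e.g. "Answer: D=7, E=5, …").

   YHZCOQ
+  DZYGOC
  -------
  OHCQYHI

Step 1. [col 1: Q + C ≡ I (mod 10)] no forcing yet in column 1 (carry-in 0); Q=2 is free and consistent — try it. So Q=2.
Step 2. [col 1: Q + C ≡ I (mod 10)] several values work for I in column 1 (Q + C ≡ I (mod 10), carry-in 0); try I=0. So I=0.
Step 3. [O] O is the leading digit of a 7-digit sum of two 6-digit numbers; the final carry is exactly 1. So O=1.
Step 4. [col 1: Q + C ≡ I (mod 10)] from column 1 (Q=2, I=0, carry-in 0, digits 0,1,2 already taken and all letters distinct): C must equal 8, so C=8.
Step 5. [col 2: O + O ≡ H (mod 10)] column 2 reads O+O+carry(1)=H with O=1; with digits 0,1,2,8 already taken and all letters distinct, the only value for H is 3 ⇒ H=3.
Step 6. [col 3: C + G ≡ Y (mod 10)] Y=7 is one option consistent with column 3 (C + G ≡ Y (mod 10), carry-in 0) — take it. So Y=7.
Step 7. [col 3: C + G ≡ Y (mod 10)] column 3: given C=8, Y=7, carry-in 0, and digits 0,1,2,3,7,8 already taken and all letters distinct, C+G≡Y (mod 10) forces G=9, so G=9.
Step 8. [col 4: Z + Y ≡ Q (mod 10)] column 4: given Y=7, Q=2, carry-in 1, and digits 0,1,2,3,7,8,9 already taken and all letters distinct, Z+Y≡Q (mod 10) forces Z=4 ⇒ Z=4.
Step 9. [col 6: Y + D ≡ H (mod 10)] column 6: given Y=7, H=3, carry-in 0, and digits 0,1,2,3,4,7,8,9 already taken and all letters distinct, Y+D≡H (mod 10) forces D=6 ⇒ D=6.

Answer: C=8, D=6, G=9, H=3, I=0, O=1, Q=2, Y=7, Z=4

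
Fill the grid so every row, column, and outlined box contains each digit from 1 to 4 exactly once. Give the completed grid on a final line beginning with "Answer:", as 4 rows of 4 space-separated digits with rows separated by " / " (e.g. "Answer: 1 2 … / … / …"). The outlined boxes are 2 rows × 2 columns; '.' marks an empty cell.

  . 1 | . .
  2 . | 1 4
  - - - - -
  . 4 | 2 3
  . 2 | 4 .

Step 1. [r4c1∈{1,3}] 3 has one home in row 4: r4c1, so r4c1=3.
Step 2. [r1c1∈{4}] r1c1 has the single candidate 4, so r1c1=4.
Step 3. [r4c4∈{1}] nothing but 1 survives at r4c4. So r4c4=1.
Step 4. [r3c1∈{1}] nothing but 1 survives at r3c1 ⇒ r3c1=1.
Step 5. [r1c4∈{2}] only 2 remains possible at r1c4, so r1c4=2.
Step 6. [r2c2∈{3}] r2c2's peers cover all but 3. So r2c2=3.
Step 7. [r1c3∈{3}] r1c3's peers cover all but 3 ⇒ r1c3=3.

Answer: 4 1 3 2 / 2 3 1 4 / 1 4 2 3 / 3 2 4 1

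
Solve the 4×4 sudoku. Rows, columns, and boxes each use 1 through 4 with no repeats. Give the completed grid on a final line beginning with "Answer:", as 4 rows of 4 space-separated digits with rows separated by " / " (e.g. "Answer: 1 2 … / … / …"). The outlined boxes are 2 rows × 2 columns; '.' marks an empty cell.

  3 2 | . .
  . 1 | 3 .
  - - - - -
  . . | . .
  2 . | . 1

Step 1. [r4c3∈{4}] nothing but 4 survives at r4c3. So r4c3=4.
Step 2. [r3c4∈{2,3}] r3c4 is the only open cell in col 4 admitting 3, so r3c4=3.
Step 3. [r2c1∈{4}] r2c1 is down to just 4 ⇒ r2c1=4.
Step 4. [r3c3∈{2}] only 2 remains possible at r3c3 ⇒ r3c3=2.
Step 5. [r3c2∈{4}] only 4 remains possible at r3c2, so r3c2=4.
Step 6. [r1c3∈{1}] nothing but 1 survives at r1c3. So r1c3=1.
Step 7. [r2c4∈{2}] r2c4's peers cover all but 2. So r2c4=2.
Step 8. [r1c4∈{4}] nothing but 4 survives at r1c4. So r1c4=4.
Step 9. [r4c2∈{3}] r4c2 has the single candidate 3, so r4c2=3.
Step 10. [r3c1∈{1}] r3c1's peers cover all but 1 ⇒ r3c1=1.

Answer: 3 2 1 4 / 4 1 3 2 / 1 4 2 3 / 2 3 4 1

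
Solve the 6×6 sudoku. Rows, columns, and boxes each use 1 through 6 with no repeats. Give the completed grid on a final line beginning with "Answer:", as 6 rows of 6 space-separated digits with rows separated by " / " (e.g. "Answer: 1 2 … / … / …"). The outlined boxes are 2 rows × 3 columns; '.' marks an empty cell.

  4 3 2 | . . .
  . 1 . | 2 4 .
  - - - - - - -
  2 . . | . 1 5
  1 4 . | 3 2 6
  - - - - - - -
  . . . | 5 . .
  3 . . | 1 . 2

Step 1. [r5c1∈{6}] only 6 remains possible at r5c1 ⇒ r5c1=6.
Step 2. [r4c3∈{5}] r4c3 is down to just 5 ⇒ r4c3=5.
Step 3. [r5c6∈{3,4}] 4 has one home in col 6: r5c6, so r5c6=4.
Step 4. [r1c4∈{6}] nothing but 6 survives at r1c4, so r1c4=6.
Step 5. [r3c3∈{3,6}] 3 has one home in row 3: r3c3 ⇒ r3c3=3.
Step 6. [r2c1∈{5}] r2c1's peers cover all but 5, so r2c1=5.
Step 7. [r1c5∈{5}] r1c5's peers cover all but 5, so r1c5=5.
Step 8. [r3c4∈{4}] r3c4's peers cover all but 4 ⇒ r3c4=4.
Step 9. [r6c3∈{4}] r6c3 is down to just 4. So r6c3=4.
Step 10. [r1c6∈{1}] nothing but 1 survives at r1c6. So r1c6=1.
Step 11. [r5c5∈{3}] nothing but 3 survives at r5c5, so r5c5=3.
Step 12. [r5c2∈{2}] r5c2 has the single candidate 2, so r5c2=2.
Step 13. [r3c2∈{6}] r3c2 is down to just 6 ⇒ r3c2=6.
Step 14. [r6c2∈{5}] r6c2 is down to just 5, so r6c2=5.
Step 15. [r2c3∈{6}] r2c3 has the single candidate 6. So r2c3=6.
Step 16. [r6c5∈{6}] r6c5 has the single candidate 6, so r6c5=6.
Step 17. [r2c6∈{3}] r2c6's peers cover all but 3. So r2c6=3.
Step 18. [r5c3∈{1}] r5c3 has the single candidate 1. So r5c3=1.

Answer: 4 3 2 6 5 1 / 5 1 6 2 4 3 / 2 6 3 4 1 5 / 1 4 5 3 2 6 / 6 2 1 5 3 4 / 3 5 4 1 6 2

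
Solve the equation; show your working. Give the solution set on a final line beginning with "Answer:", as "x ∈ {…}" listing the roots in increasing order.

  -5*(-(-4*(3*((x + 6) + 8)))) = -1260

Step 1. [-5*(-(-4*(3*((x + 6) + 8)))) = -1260] divide by the outer -5, so div: -(-4*(3*((x + 6) + 8))) = 252.
Step 2. [-(-4*(3*((x + 6) + 8))) = 252] LHS negated; negate both sides ⇒ neg: -4*(3*((x + 6) + 8)) = -252.
Step 3. [-4*(3*((x + 6) + 8)) = -252] LHS = -4·(…); ÷-4 both sides. So div: 3*((x + 6) + 8) = 63.
Step 4. [3*((x + 6) + 8) = 63] divide by the outer 3, so div: (x + 6) + 8 = 21.
Step 5. [(x + 6) + 8 = 21] +8 is outermost — subtract 8 both sides. So sub: x + 6 = 13.
Step 6. [x + 6 = 13] peel the +6: subtract 6 from each side, so sub: x = 7.

Answer: x ∈ {7}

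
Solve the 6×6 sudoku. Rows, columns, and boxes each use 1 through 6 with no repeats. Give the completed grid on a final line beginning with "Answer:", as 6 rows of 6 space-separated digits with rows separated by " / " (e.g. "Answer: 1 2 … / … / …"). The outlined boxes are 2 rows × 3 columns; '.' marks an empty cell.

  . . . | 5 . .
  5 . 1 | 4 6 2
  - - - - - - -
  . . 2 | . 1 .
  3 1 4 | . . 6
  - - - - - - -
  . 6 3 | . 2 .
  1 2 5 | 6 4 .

Step 1. [r5c6∈{1,5}] across row 5, 5 lands solely at r5c6, so r5c6=5.
Step 2. [r1c5∈{3}] r1c5 has the single candidate 3 ⇒ r1c5=3.
Step 3. [r1c1∈{2,4,6}] in row 1, 2 fits only at r1c1, so r1c1=2.
Step 4. [r3c6∈{3,4}] in row 3, 4 fits only at r3c6 ⇒ r3c6=4.
Step 5. [r1c3∈{6}] r1c3's peers cover all but 6 ⇒ r1c3=6.
Step 6. [r4c4∈{2}] r4c4 has the single candidate 2 ⇒ r4c4=2.
Step 7. [r3c1∈{6}] r3c1 has the single candidate 6. So r3c1=6.
Step 8. [r5c4∈{1}] only 1 remains possible at r5c4, so r5c4=1.
Step 9. [r2c2∈{3}] only 3 remains possible at r2c2, so r2c2=3.
Step 10. [r4c5∈{5}] r4c5 has the single candidate 5 ⇒ r4c5=5.
Step 11. [r3c2∈{5}] r3c2 has the single candidate 5, so r3c2=5.
Step 12. [r6c6∈{3}] nothing but 3 survives at r6c6. So r6c6=3.
Step 13. [r5c1∈{4}] r5c1's peers cover all but 4, so r5c1=4.
Step 14. [r3c4∈{3}] r3c4's peers cover all but 3, so r3c4=3.
Step 15. [r1c6∈{1}] r1c6 is down to just 1 ⇒ r1c6=1.
Step 16. [r1c2∈{4}] r1c2's peers cover all but 4 ⇒ r1c2=4.

Answer: 2 4 6 5 3 1 / 5 3 1 4 6 2 / 6 5 2 3 1 4 / 3 1 4 2 5 6 / 4 6 3 1 2 5 / 1 2 5 6 4 3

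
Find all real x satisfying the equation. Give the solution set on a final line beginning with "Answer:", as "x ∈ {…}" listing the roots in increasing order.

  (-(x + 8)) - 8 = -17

Step 1. [(-(x + 8)) - 8 = -17] the outer -8 inverts by adding 8. So sub: -(x + 8) = -9.
Step 2. [-(x + 8) = -9] LHS negated; negate both sides, so neg: x + 8 = 9.
Step 3. [x + 8 = 9] peel the +8: subtract 8 from each side ⇒ sub: x = 1.

Answer: x ∈ {1}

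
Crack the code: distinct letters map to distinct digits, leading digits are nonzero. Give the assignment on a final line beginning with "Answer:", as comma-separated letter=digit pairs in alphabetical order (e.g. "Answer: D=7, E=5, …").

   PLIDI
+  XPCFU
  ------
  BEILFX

Step 1. [col 1: I + U ≡ X (mod 10)] no forcing yet in column 1 (carry-in 0); X=7 is free and consistent — try it ⇒ X=7.
Step 2. [col 1: I + U ≡ X (mod 10)] several values work for U in column 1 (I + U ≡ X (mod 10), carry-in 0); try U=4 ⇒ U=4.
Step 3. [col 1: I + U ≡ X (mod 10)] from column 1 (U=4, X=7, carry-in 0, digits 4,7 already taken and all letters distinct): I must equal 3 ⇒ I=3.
Step 4. [col 2: D + F ≡ F (mod 10)] in column 2 we have D+F≡F with carry-in 0; given nothing yet and digits 3,4,7 already taken and all letters distinct, that pins D to 0 ⇒ D=0.
Step 5. [B] the sum has 6 digits but both addends have 5; that extra leading digit B is the final carry, namely 1 ⇒ B=1.
Step 6. [col 2: D + F ≡ F (mod 10)] column 2 (D + F ≡ F (mod 10), carry-in 0) doesn't pin F yet; pick F=9 and continue ⇒ F=9.
Step 7. [col 3: I + C ≡ L (mod 10)] several values work for L in column 3 (I + C ≡ L (mod 10), carry-in 0); try L=5, so L=5.
Step 8. [col 3: I + C ≡ L (mod 10)] column 3: given I=3, L=5, carry-in 0, and digits 0,1,3,4,5,7,9 already taken and all letters distinct, I+C≡L (mod 10) forces C=2, so C=2.
Step 9. [col 4: L + P ≡ I (mod 10)] column 4: given L=5, I=3, carry-in 0, and digits 0,1,2,3,4,5,7,9 already taken and all letters distinct, L+P≡I (mod 10) forces P=8. So P=8.
Step 10. [col 5: P + X ≡ E (mod 10)] column 5 reads P+X+carry(1)=E with P=8, X=7; with digits 0,1,2,3,4,5,7,8,9 already taken and all letters distinct, the only value for E is 6 ⇒ E=6.

Answer: B=1, C=2, D=0, E=6, F=9, I=3, L=5, P=8, U=4, X=7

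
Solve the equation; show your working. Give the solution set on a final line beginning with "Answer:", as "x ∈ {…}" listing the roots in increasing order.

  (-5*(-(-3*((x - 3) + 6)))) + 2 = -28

Step 1. [(-5*(-(-3*((x - 3) + 6)))) + 2 = -28] subtract 2: x sits inside (… + 2) ⇒ sub: -5*(-(-3*((x - 3) + 6))) = -30.
Step 2. [-5*(-(-3*((x - 3) + 6))) = -30] -5·(inner) — divide through by -5 ⇒ div: -(-3*((x - 3) + 6)) = 6.
Step 3. [-(-3*((x - 3) + 6)) = 6] flip signs both sides. So neg: -3*((x - 3) + 6) = -6.
Step 4. [-3*((x - 3) + 6) = -6] leading coefficient -3: divide by -3. So div: (x - 3) + 6 = 2.
Step 5. [(x - 3) + 6 = 2] the outer +6 inverts by subtracting 6, so sub: x - 3 = -4.
Step 6. [x - 3 = -4] peel the -3: add 3 from each side ⇒ sub: x = -1.

Answer: x ∈ {-1}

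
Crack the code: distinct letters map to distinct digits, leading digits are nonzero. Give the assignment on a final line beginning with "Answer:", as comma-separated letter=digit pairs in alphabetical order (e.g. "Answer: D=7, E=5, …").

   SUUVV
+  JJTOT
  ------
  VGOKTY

Step 1. [col 1: V + T ≡ Y (mod 10)] several values work for V in column 1 (V + T ≡ Y (mod 10), carry-in 0); try V=1. So V=1.
Step 2. [col 1: V + T ≡ Y (mod 10)] column 1 (V + T ≡ Y (mod 10), carry-in 0) doesn't pin T yet; pick T=6 and continue. So T=6.
Step 3. [col 1: V + T ≡ Y (mod 10)] column 1 reads V+T+carry(0)=Y with V=1, T=6; with digits 1,6 already taken and all letters distinct, the only value for Y is 7. So Y=7.
Step 4. [col 2: V + O ≡ T (mod 10)] column 2: given V=1, T=6, carry-in 0, and digits 1,6,7 already taken and all letters distinct, V+O≡T (mod 10) forces O=5, so O=5.
Step 5. [col 3: U + T ≡ K (mod 10)] column 3 (U + T ≡ K (mod 10), carry-in 0) doesn't pin U yet; pick U=3 and continue, so U=3.
Step 6. [col 3: U + T ≡ K (mod 10)] from column 3 (U=3, T=6, carry-in 0, digits 1,3,5,6,7 already taken and all letters distinct): K must equal 9. So K=9.
Step 7. [col 4: U + J ≡ O (mod 10)] column 4: given U=3, O=5, carry-in 0, and digits 1,3,5,6,7,9 already taken and all letters distinct, U+J≡O (mod 10) forces J=2 ⇒ J=2.
Step 8. [col 5: S + J ≡ G (mod 10)] from column 5 (J=2, carry-in 0, digits 1,2,3,5,6,7,9 already taken and all letters distinct): G must equal 0 ⇒ G=0.
Step 9. [col 5: S + J ≡ G (mod 10)] in column 5 we have S+J≡G with carry-in 0; given J=2, G=0 and digits 0,1,2,3,5,6,7,9 already taken and all letters distinct, that pins S to 8. So S=8.

Answer: G=0, J=2, K=9, O=5, S=8, T=6, U=3, V=1, Y=7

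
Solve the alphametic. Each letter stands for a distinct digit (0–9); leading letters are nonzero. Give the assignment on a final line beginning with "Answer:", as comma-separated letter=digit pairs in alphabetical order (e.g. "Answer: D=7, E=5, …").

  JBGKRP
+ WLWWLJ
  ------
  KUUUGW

Step 1. [col 1: P + J ≡ W (mod 10)] several values work for J in column 1 (P + J ≡ W (mod 10), carry-in 0); try J=3, so J=3.
Step 2. [col 1: P + J ≡ W (mod 10)] P=2 is one option consistent with column 1 (P + J ≡ W (mod 10), carry-in 0) — take it ⇒ P=2.
Step 3. [col 1: P + J ≡ W (mod 10)] from column 1 (P=2, J=3, carry-in 0, digits 2,3 already taken and all letters distinct): W must equal 5 ⇒ W=5.
Step 4. [col 2: R + L ≡ G (mod 10)] R=1 is one option consistent with column 2 (R + L ≡ G (mod 10), carry-in 0) — take it. So R=1.
Step 5. [col 2: R + L ≡ G (mod 10)] no forcing yet in column 2 (carry-in 0); G=8 is free and consistent — try it. So G=8.
Step 6. [col 2: R + L ≡ G (mod 10)] column 2 reads R+L+carry(0)=G with R=1, G=8; with digits 1,2,3,5,8 already taken and all letters distinct, the only value for L is 7 ⇒ L=7.
Step 7. [col 3: K + W ≡ U (mod 10)] K=9 is one option consistent with column 3 (K + W ≡ U (mod 10), carry-in 0) — take it, so K=9.
Step 8. [col 3: K + W ≡ U (mod 10)] column 3 reads K+W+carry(0)=U with K=9, W=5; with digits 1,2,3,5,7,8,9 already taken and all letters distinct, the only value for U is 4 ⇒ U=4.
Step 9. [col 5: B + L ≡ U (mod 10)] from column 5 (L=7, U=4, carry-in 1, digits 1,2,3,4,5,7,8,9 already taken and all letters distinct): B must equal 6 ⇒ B=6.

Answer: B=6, G=8, J=3, K=9, L=7, P=2, R=1, U=4, W=5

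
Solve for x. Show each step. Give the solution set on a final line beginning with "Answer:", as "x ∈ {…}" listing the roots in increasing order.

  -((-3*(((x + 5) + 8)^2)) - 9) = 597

Step 1. [-((-3*(((x + 5) + 8)^2)) - 9) = 597] LHS negated; negate both sides. So neg: (-3*(((x + 5) + 8)^2)) - 9 = -597.
Step 2. [(-3*(((x + 5) + 8)^2)) - 9 = -597] common factor -3 (LHS and -597) — divide through. So factor: (((x + 5) + 8)^2) + 3 = 199.
Step 3. [(((x + 5) + 8)^2) + 3 = 199] the outer +3 inverts by subtracting 3, so sub: ((x + 5) + 8)^2 = 196.
Step 4. [((x + 5) + 8)^2 = 196] LHS squared, RHS 196 ≥ 0: apply √ (±) ⇒ sqrt: (x + 5) + 8 = 14 or -14.
Step 5. [(x + 5) + 8 = 14 or -14] peel the +8: subtract 8 from each side ⇒ sub: x + 5 = 6 or -22.
Step 6. [x + 5 = 6 or -22] the outer +5 inverts by subtracting 5 ⇒ sub: x = 1 or -27.

Answer: x ∈ {-27, 1}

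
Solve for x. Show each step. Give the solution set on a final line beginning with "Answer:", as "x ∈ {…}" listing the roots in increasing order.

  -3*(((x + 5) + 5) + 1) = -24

Step 1. [-3*(((x + 5) + 5) + 1) = -24] leading coefficient -3: divide by -3. So div: ((x + 5) + 5) + 1 = 8.
Step 2. [((x + 5) + 5) + 1 = 8] the outer +1 inverts by subtracting 1, so sub: (x + 5) + 5 = 7.
Step 3. [(x + 5) + 5 = 7] peel the +5: subtract 5 from each side. So sub: x + 5 = 2.
Step 4. [x + 5 = 2] subtract 5: x sits inside (… + 5). So sub: x = -3.

Answer: x ∈ {-3}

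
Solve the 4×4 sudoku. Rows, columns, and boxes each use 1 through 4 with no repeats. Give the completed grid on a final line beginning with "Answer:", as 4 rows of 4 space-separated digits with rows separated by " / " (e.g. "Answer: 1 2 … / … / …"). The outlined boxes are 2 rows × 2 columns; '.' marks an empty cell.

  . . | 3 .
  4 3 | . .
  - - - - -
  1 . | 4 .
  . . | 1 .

Step 1. [r3c2∈{2}] r3c2's peers cover all but 2. So r3c2=2.
Step 2. [r4c4∈{2,3}] row 4 places 2 nowhere but r4c4. So r4c4=2.
Step 3. [r1c2∈{1}] r1c2 has the single candidate 1. So r1c2=1.
Step 4. [r4c1∈{3}] r4c1 is down to just 3. So r4c1=3.
Step 5. [r2c4∈{1}] r2c4 has the single candidate 1, so r2c4=1.
Step 6. [r4c2∈{4}] only 4 remains possible at r4c2, so r4c2=4.
Step 7. [r1c1∈{2}] r1c1 is down to just 2 ⇒ r1c1=2.
Step 8. [r2c3∈{2}] nothing but 2 survives at r2c3 ⇒ r2c3=2.
Step 9. [r3c4∈{3}] only 3 remains possible at r3c4 ⇒ r3c4=3.
Step 10. [r1c4∈{4}] r1c4 is down to just 4. So r1c4=4.

Answer: 2 1 3 4 / 4 3 2 1 / 1 2 4 3 / 3 4 1 2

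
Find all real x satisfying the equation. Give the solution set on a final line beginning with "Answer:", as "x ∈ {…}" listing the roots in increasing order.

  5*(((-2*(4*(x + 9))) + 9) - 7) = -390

Step 1. [5*(((-2*(4*(x + 9))) + 9) - 7) = -390] 5 out front; divide by 5. So div: ((-2*(4*(x + 9))) + 9) - 7 = -78.
Step 2. [((-2*(4*(x + 9))) + 9) - 7 = -78] add 7: x sits inside (… - 7). So sub: (-2*(4*(x + 9))) + 9 = -71.
Step 3. [(-2*(4*(x + 9))) + 9 = -71] 9 comes off first (subtract 9). So sub: -2*(4*(x + 9)) = -80.
Step 4. [-2*(4*(x + 9)) = -80] divide by the outer -2 ⇒ div: 4*(x + 9) = 40.
Step 5. [4*(x + 9) = 40] 4·(inner) — divide through by 4. So div: x + 9 = 10.
Step 6. [x + 9 = 10] the outer +9 inverts by subtracting 9 ⇒ sub: x = 1.

Answer: x ∈ {1}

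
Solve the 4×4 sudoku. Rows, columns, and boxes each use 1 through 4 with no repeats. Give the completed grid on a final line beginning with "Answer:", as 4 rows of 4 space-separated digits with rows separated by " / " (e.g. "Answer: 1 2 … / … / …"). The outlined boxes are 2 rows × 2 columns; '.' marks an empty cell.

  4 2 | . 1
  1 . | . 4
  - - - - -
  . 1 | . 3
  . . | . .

Step 1. [r4c4∈{2}] only 2 remains possible at r4c4 ⇒ r4c4=2.
Step 2. [r4c2∈{3,4}] r4c2 is the only open cell in col 2 admitting 4. So r4c2=4.
Step 3. [r2c3∈{2,3}] across row 2, 2 lands solely at r2c3 ⇒ r2c3=2.
Step 4. [r4c3∈{1}] r4c3 is down to just 1, so r4c3=1.
Step 5. [r2c2∈{3}] only 3 remains possible at r2c2 ⇒ r2c2=3.
Step 6. [r3c1∈{2}] r3c1's peers cover all but 2. So r3c1=2.
Step 7. [r3c3∈{4}] only 4 remains possible at r3c3 ⇒ r3c3=4.
Step 8. [r1c3∈{3}] nothing but 3 survives at r1c3, so r1c3=3.
Step 9. [r4c1∈{3}] r4c1 is down to just 3, so r4c1=3.

Answer: 4 2 3 1 / 1 3 2 4 / 2 1 4 3 / 3 4 1 2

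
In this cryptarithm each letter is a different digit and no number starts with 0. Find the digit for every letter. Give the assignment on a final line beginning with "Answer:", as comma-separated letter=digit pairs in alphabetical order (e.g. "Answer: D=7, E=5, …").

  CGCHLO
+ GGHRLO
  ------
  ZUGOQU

Step 1. [col 1: O + O ≡ U (mod 10)] several values work for U in column 1 (O + O ≡ U (mod 10), carry-in 0); try U=6. So U=6.
Step 2. [col 1: O + O ≡ U (mod 10)] no forcing yet in column 1 (carry-in 0); O=8 is free and consistent — try it ⇒ O=8.
Step 3. [col 2: L + L ≡ Q (mod 10)] column 2 (L + L ≡ Q (mod 10), carry-in 1) doesn't pin Q yet; pick Q=9 and continue. So Q=9.
Step 4. [col 2: L + L ≡ Q (mod 10)] column 2 reads L+L+carry(1)=Q with Q=9; with digits 6,8,9 already taken and all letters distinct, the only value for L is 4, so L=4.
Step 5. [col 3: H + R ≡ O (mod 10)] column 3 (H + R ≡ O (mod 10), carry-in 0) doesn't pin R yet; pick R=7 and continue. So R=7.
Step 6. [col 3: H + R ≡ O (mod 10)] in column 3 we have H+R≡O with carry-in 0; given R=7, O=8 and digits 4,6,7,8,9 already taken and all letters distinct, that pins H to 1 ⇒ H=1.
Step 7. [col 4: C + H ≡ G (mod 10)] column 4: given H=1, carry-in 0, and digits 1,4,6,7,8,9 already taken and all letters distinct, C+H≡G (mod 10) forces G=3, so G=3.
Step 8. [col 4: C + H ≡ G (mod 10)] in column 4 we have C+H≡G with carry-in 0; given H=1, G=3 and digits 1,3,4,6,7,8,9 already taken and all letters distinct, that pins C to 2. So C=2.
Step 9. [col 6: C + G ≡ Z (mod 10)] in column 6 we have C+G≡Z with carry-in 0; given C=2, G=3 and digits 1,2,3,4,6,7,8,9 already taken and all letters distinct, that pins Z to 5. So Z=5.

Answer: C=2, G=3, H=1, L=4, O=8, Q=9, R=7, U=6, Z=5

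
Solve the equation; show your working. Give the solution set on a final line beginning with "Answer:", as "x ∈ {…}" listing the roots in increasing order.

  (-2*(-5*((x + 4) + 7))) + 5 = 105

Step 1. [(-2*(-5*((x + 4) + 7))) + 5 = 105] the outer +5 inverts by subtracting 5, so sub: -2*(-5*((x + 4) + 7)) = 100.
Step 2. [-2*(-5*((x + 4) + 7)) = 100] leading coefficient -2: divide by -2. So div: -5*((x + 4) + 7) = -50.
Step 3. [-5*((x + 4) + 7) = -50] -5·(inner) — divide through by -5, so div: (x + 4) + 7 = 10.
Step 4. [(x + 4) + 7 = 10] peel the +7: subtract 7 from each side. So sub: x + 4 = 3.
Step 5. [x + 4 = 3] 4 comes off first (subtract 4). So sub: x = -1.

Answer: x ∈ {-1}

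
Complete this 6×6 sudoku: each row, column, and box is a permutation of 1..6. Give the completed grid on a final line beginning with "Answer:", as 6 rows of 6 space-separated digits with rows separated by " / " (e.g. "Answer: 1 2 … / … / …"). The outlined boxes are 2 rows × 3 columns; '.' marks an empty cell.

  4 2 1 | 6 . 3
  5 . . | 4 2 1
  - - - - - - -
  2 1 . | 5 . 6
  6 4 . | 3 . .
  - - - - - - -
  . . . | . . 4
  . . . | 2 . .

Step 1. [r6c6∈{5}] r6c6 has the single candidate 5 ⇒ r6c6=5.
Step 2. [r3c3∈{3}] r3c3 has the single candidate 3. So r3c3=3.
Step 3. [r2c3∈{6}] only 6 remains possible at r2c3, so r2c3=6.
Step 4. [r5c2∈{3,5,6}] col 2 places 5 nowhere but r5c2, so r5c2=5.
Step 5. [r5c4∈{1}] only 1 remains possible at r5c4 ⇒ r5c4=1.
Step 6. [r5c1∈{3}] only 3 remains possible at r5c1 ⇒ r5c1=3.
Step 7. [r5c5∈{6}] r5c5 has the single candidate 6. So r5c5=6.
Step 8. [r6c5∈{3}] only 3 remains possible at r6c5 ⇒ r6c5=3.
Step 9. [r6c3∈{4}] r6c3 is down to just 4. So r6c3=4.
Step 10. [r5c3∈{2}] only 2 remains possible at r5c3. So r5c3=2.
Step 11. [r2c2∈{3}] nothing but 3 survives at r2c2. So r2c2=3.
Step 12. [r4c5∈{1}] r4c5 is down to just 1, so r4c5=1.
Step 13. [r4c6∈{2}] only 2 remains possible at r4c6 ⇒ r4c6=2.
Step 14. [r3c5∈{4}] r3c5's peers cover all but 4 ⇒ r3c5=4.
Step 15. [r6c1∈{1}] r6c1 is down to just 1. So r6c1=1.
Step 16. [r6c2∈{6}] only 6 remains possible at r6c2, so r6c2=6.
Step 17. [r4c3∈{5}] r4c3 is down to just 5. So r4c3=5.
Step 18. [r1c5∈{5}] r1c5's peers cover all but 5 ⇒ r1c5=5.

Answer: 4 2 1 6 5 3 / 5 3 6 4 2 1 / 2 1 3 5 4 6 / 6 4 5 3 1 2 / 3 5 2 1 6 4 / 1 6 4 2 3 5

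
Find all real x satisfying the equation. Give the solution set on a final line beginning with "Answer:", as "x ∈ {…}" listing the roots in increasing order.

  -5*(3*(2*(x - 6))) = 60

Step 1. [-5*(3*(2*(x - 6))) = 60] divide by the outer -5 ⇒ div: 3*(2*(x - 6)) = -12.
Step 2. [3*(2*(x - 6)) = -12] 3·(inner) — divide through by 3, so div: 2*(x - 6) = -4.
Step 3. [2*(x - 6) = -4] divide by the outer 2. So div: x - 6 = -2.
Step 4. [x - 6 = -2] the outer -6 inverts by adding 6, so sub: x = 4.

Answer: x ∈ {4}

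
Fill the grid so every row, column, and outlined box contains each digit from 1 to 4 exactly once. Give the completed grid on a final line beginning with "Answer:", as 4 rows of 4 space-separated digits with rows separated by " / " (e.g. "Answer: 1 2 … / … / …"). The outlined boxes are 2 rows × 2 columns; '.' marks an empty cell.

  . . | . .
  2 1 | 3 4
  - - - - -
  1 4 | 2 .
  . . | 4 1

Step 1. [r1c2∈{3}] r1c2 has the single candidate 3, so r1c2=3.
Step 2. [r1c4∈{2}] nothing but 2 survives at r1c4, so r1c4=2.
Step 3. [r3c4∈{3}] r3c4's peers cover all but 3 ⇒ r3c4=3.
Step 4. [r4c2∈{2}] r4c2 is down to just 2. So r4c2=2.
Step 5. [r1c3∈{1}] r1c3's peers cover all but 1, so r1c3=1.
Step 6. [r4c1∈{3}] r4c1's peers cover all but 3, so r4c1=3.
Step 7. [r1c1∈{4}] nothing but 4 survives at r1c1, so r1c1=4.

Answer: 4 3 1 2 / 2 1 3 4 / 1 4 2 3 / 3 2 4 1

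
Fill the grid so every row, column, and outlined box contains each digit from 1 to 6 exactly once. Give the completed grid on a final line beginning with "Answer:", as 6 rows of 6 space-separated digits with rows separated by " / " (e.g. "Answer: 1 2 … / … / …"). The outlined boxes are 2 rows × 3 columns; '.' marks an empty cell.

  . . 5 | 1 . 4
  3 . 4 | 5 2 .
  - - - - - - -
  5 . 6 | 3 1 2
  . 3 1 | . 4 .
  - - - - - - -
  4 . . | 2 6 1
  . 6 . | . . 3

Step 1. [r4c1∈{2}] nothing but 2 survives at r4c1. So r4c1=2.
Step 2. [r4c6∈{5,6}] row 4 places 5 nowhere but r4c6 ⇒ r4c6=5.
Step 3. [r6c4∈{4}] r6c4's peers cover all but 4. So r6c4=4.
Step 4. [r1c2∈{2}] r1c2 is down to just 2, so r1c2=2.
Step 5. [r2c2∈{1}] r2c2 is down to just 1. So r2c2=1.
Step 6. [r6c5∈{5}] r6c5 is down to just 5 ⇒ r6c5=5.
Step 7. [r4c4∈{6}] r4c4 has the single candidate 6. So r4c4=6.
Step 8. [r2c6∈{6}] nothing but 6 survives at r2c6. So r2c6=6.
Step 9. [r1c5∈{3}] r1c5 has the single candidate 3. So r1c5=3.
Step 10. [r6c3∈{2}] only 2 remains possible at r6c3. So r6c3=2.
Step 11. [r6c1∈{1}] r6c1's peers cover all but 1, so r6c1=1.
Step 12. [r1c1∈{6}] only 6 remains possible at r1c1, so r1c1=6.
Step 13. [r5c3∈{3}] only 3 remains possible at r5c3, so r5c3=3.
Step 14. [r5c2∈{5}] r5c2 has the single candidate 5. So r5c2=5.
Step 15. [r3c2∈{4}] r3c2's peers cover all but 4. So r3c2=4.

Answer: 6 2 5 1 3 4 / 3 1 4 5 2 6 / 5 4 6 3 1 2 / 2 3 1 6 4 5 / 4 5 3 2 6 1 / 1 6 2 4 5 3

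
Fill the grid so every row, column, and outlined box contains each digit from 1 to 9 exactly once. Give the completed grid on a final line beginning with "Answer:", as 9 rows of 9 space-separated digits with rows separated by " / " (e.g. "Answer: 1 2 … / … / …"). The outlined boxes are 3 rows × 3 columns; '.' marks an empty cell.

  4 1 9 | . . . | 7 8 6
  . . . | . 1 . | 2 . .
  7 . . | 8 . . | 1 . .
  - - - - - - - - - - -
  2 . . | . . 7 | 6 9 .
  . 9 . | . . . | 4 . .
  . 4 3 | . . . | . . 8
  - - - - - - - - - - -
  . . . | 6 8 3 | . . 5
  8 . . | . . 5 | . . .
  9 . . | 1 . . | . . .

Step 1. [r5c3∈{1,5,6,7,8}] across box 4, 7 lands solely at r5c3, so r5c3=7.
Step 2. [r1c6∈{2}] only 2 remains possible at r1c6, so r1c6=2.
Step 3. [r9c6∈{4}] nothing but 4 survives at r9c6 ⇒ r9c6=4.
Step 4. [r2c1∈{3,5,6}] r2c1 is the only open cell in col 1 admitting 3 ⇒ r2c1=3.
Step 5. [r6c8∈{1,2,5,7}] in row 6, 7 fits only at r6c8 ⇒ r6c8=7.
Step 6. [r7c1∈{1}] r7c1's peers cover all but 1. So r7c1=1.
Step 7. [r2c4∈{4,5,7,9}] in row 2, 7 fits only at r2c4 ⇒ r2c4=7.
Step 8. [r3c5∈{3,4,5,6,9}] across box 2, 4 lands solely at r3c5 ⇒ r3c5=4.
Step 9. [r6c7∈{5}] only 5 remains possible at r6c7 ⇒ r6c7=5.
Step 10. [r5c1∈{5,6}] col 1 places 5 nowhere but r5c1. So r5c1=5.
Step 11. [r7c2∈{2,7}] row 7 places 7 nowhere but r7c2 ⇒ r7c2=7.
Step 12. [r6c6∈{1,6,9}] row 6 places 1 nowhere but r6c6, so r6c6=1.
Step 13. [r4c2∈{8}] nothing but 8 survives at r4c2. So r4c2=8.
Step 14. [r4c4∈{3,4,5}] across row 4, 4 lands solely at r4c4 ⇒ r4c4=4.
Step 15. [r4c5∈{3,5}] 5 has one home in row 4: r4c5, so r4c5=5.
Step 16. [r4c9∈{1,3}] in row 4, 3 fits only at r4c9, so r4c9=3.
Step 17. [r3c8∈{3,5}] row 3 places 3 nowhere but r3c8, so r3c8=3.
Step 18. [r2c8∈{4,5}] in col 8, 5 fits only at r2c8 ⇒ r2c8=5.
Step 19. [r2c2∈{6}] r2c2 is down to just 6, so r2c2=6.
Step 20. [r3c9∈{9}] r3c9 has the single candidate 9. So r3c9=9.
Step 21. [r1c5∈{3}] r1c5's peers cover all but 3, so r1c5=3.
Step 22. [r8c9∈{1,2,4,7}] along col 8, every 4-candidate lies inside box 9, so r8c9≠4.
Step 23. [r5c4∈{2,3}] row 5 places 3 nowhere but r5c4, so r5c4=3.
Step 24. [r9c8∈{2,6}] r9c5 and r9c9 in row 9 both hold exactly {2,7}; those values are spoken for. So r9c8≠2.
Step 25. [r9c8∈{6}] r9c8 is down to just 6, so r9c8=6.
Step 26. [r8c3∈{2,4,6}] r8c3 is the only open cell in row 8 admitting 6, so r8c3=6.
Step 27. [r8c8∈{1,2,4}] in row 8, 4 fits only at r8c8. So r8c8=4.
Step 28. [r7c8∈{2}] r7c8's peers cover all but 2 ⇒ r7c8=2.
Step 29. [r9c9∈{7}] r9c9 is down to just 7 ⇒ r9c9=7.
Step 30. [r9c5∈{2}] r9c5 has the single candidate 2. So r9c5=2.
Step 31. [r8c4∈{9}] r8c4's peers cover all but 9 ⇒ r8c4=9.
Step 32. [r3c3∈{2,5}] across col 3, 2 lands solely at r3c3. So r3c3=2.
Step 33. [r8c7∈{3}] nothing but 3 survives at r8c7 ⇒ r8c7=3.
Step 34. [r5c5∈{6}] nothing but 6 survives at r5c5, so r5c5=6.
Step 35. [r5c8∈{1}] only 1 remains possible at r5c8 ⇒ r5c8=1.
Step 36. [r3c2∈{5}] r3c2 has the single candidate 5. So r3c2=5.
Step 37. [r5c6∈{8}] r5c6 is down to just 8 ⇒ r5c6=8.
Step 38. [r2c3∈{8}] r2c3 is down to just 8. So r2c3=8.
Step 39. [r8c5∈{7}] r8c5 has the single candidate 7. So r8c5=7.
Step 40. [r9c3∈{5}] r9c3 has the single candidate 5 ⇒ r9c3=5.
Step 41. [r7c3∈{4}] only 4 remains possible at r7c3, so r7c3=4.
Step 42. [r6c5∈{9}] only 9 remains possible at r6c5 ⇒ r6c5=9.
Step 43. [r2c9∈{4}] r2c9's peers cover all but 4 ⇒ r2c9=4.
Step 44. [r3c6∈{6}] r3c6's peers cover all but 6 ⇒ r3c6=6.
Step 45. [r1c4∈{5}] only 5 remains possible at r1c4, so r1c4=5.
Step 46. [r7c7∈{9}] only 9 remains possible at r7c7 ⇒ r7c7=9.
Step 47. [r9c7∈{8}] only 8 remains possible at r9c7 ⇒ r9c7=8.
Step 48. [r5c9∈{2}] r5c9 has the single candidate 2, so r5c9=2.
Step 49. [r2c6∈{9}] r2c6's peers cover all but 9, so r2c6=9.
Step 50. [r6c1∈{6}] r6c1's peers cover all but 6 ⇒ r6c1=6.
Step 51. [r8c9∈{1}] r8c9 is down to just 1 ⇒ r8c9=1.
Step 52. [r8c2∈{2}] r8c2 is down to just 2. So r8c2=2.
Step 53. [r9c2∈{3}] r9c2's peers cover all but 3, so r9c2=3.
Step 54. [r6c4∈{2}] r6c4 has the single candidate 2. So r6c4=2.
Step 55. [r4c3∈{1}] r4c3 has the single candidate 1 ⇒ r4c3=1.

Answer: 4 1 9 5 3 2 7 8 6 / 3 6 8 7 1 9 2 5 4 / 7 5 2 8 4 6 1 3 9 / 2 8 1 4 5 7 6 9 3 / 5 9 7 3 6 8 4 1 2 / 6 4 3 2 9 1 5 7 8 / 1 7 4 6 8 3 9 2 5 / 8 2 6 9 7 5 3 4 1 / 9 3 5 1 2 4 8 6 7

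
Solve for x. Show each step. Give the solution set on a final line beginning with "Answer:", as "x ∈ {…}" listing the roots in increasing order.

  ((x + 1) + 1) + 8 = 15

Step 1. [((x + 1) + 1) + 8 = 15] subtract 8: x sits inside (… + 8) ⇒ sub: (x + 1) + 1 = 7.
Step 2. [(x + 1) + 1 = 7] the outer +1 inverts by subtracting 1, so sub: x + 1 = 6.
Step 3. [x + 1 = 6] the outer +1 inverts by subtracting 1. So sub: x = 5.

Answer: x ∈ {5}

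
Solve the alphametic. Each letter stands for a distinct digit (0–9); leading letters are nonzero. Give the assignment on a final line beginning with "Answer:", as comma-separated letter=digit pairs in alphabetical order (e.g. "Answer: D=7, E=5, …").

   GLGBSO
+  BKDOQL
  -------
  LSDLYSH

Step 1. [col 1: O + L ≡ H (mod 10)] column 1 (O + L ≡ H (mod 10), carry-in 0) doesn't pin O yet; pick O=8 and continue ⇒ O=8.
Step 2. [col 1: O + L ≡ H (mod 10)] column 1 (O + L ≡ H (mod 10), carry-in 0) doesn't pin L yet; pick L=1 and continue ⇒ L=1.
Step 3. [col 1: O + L ≡ H (mod 10)] column 1: given O=8, L=1, carry-in 0, and digits 1,8 already taken and all letters distinct, O+L≡H (mod 10) forces H=9. So H=9.
Step 4. [col 2: S + Q ≡ S (mod 10)] column 2 reads S+Q+carry(0)=S with nothing yet; with digits 1,8,9 already taken and all letters distinct, the only value for Q is 0 ⇒ Q=0.
Step 5. [col 2: S + Q ≡ S (mod 10)] several values work for S in column 2 (S + Q ≡ S (mod 10), carry-in 0); try S=3, so S=3.
Step 6. [col 3: B + O ≡ Y (mod 10)] several values work for Y in column 3 (B + O ≡ Y (mod 10), carry-in 0); try Y=5 ⇒ Y=5.
Step 7. [col 3: B + O ≡ Y (mod 10)] in column 3 we have B+O≡Y with carry-in 0; given O=8, Y=5 and digits 0,1,3,5,8,9 already taken and all letters distinct, that pins B to 7. So B=7.
Step 8. [col 4: G + D ≡ L (mod 10)] no forcing yet in column 4 (carry-in 1); G=6 is free and consistent — try it, so G=6.
Step 9. [col 4: G + D ≡ L (mod 10)] from column 4 (G=6, L=1, carry-in 1, digits 0,1,3,5,6,7,8,9 already taken and all letters distinct): D must equal 4 ⇒ D=4.
Step 10. [col 5: L + K ≡ D (mod 10)] column 5: given L=1, D=4, carry-in 1, and digits 0,1,3,4,5,6,7,8,9 already taken and all letters distinct, L+K≡D (mod 10) forces K=2. So K=2.

Answer: B=7, D=4, G=6, H=9, K=2, L=1, O=8, Q=0, S=3, Y=5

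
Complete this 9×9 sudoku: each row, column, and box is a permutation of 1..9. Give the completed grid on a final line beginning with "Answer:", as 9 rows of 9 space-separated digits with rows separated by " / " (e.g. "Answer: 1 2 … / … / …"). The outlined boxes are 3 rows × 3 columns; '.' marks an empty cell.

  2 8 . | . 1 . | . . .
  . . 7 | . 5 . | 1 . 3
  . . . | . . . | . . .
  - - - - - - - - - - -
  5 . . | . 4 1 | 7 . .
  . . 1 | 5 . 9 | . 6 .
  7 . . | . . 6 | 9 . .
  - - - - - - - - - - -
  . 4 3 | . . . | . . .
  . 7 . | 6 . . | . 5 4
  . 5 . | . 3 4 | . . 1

Step 1. [r3c5∈{2,6,7,8,9}] in col 5, 6 fits only at r3c5 ⇒ r3c5=6.
Step 2. [r7c4∈{1,2,7,8,9}] across col 4, 1 lands solely at r7c4. So r7c4=1.
Step 3. [r6c8∈{1,2,3,4,8}] across row 6, 1 lands solely at r6c8, so r6c8=1.
Step 4. [r5c7∈{2,3,4,8}] across box 6, 4 lands solely at r5c7, so r5c7=4.
Step 5. [r6c9∈{2,5,8}] row 6 places 5 nowhere but r6c9. So r6c9=5.
Step 6. [r4c8∈{2,3,8}] col 8 places 3 nowhere but r4c8 ⇒ r4c8=3.
Step 7. [r6c4∈{2,3,8}] r6c4 is the only open cell in box 5 admitting 3, so r6c4=3.
Step 8. [r6c2∈{2}] r6c2's peers cover all but 2, so r6c2=2.
Step 9. [r6c5∈{8}] nothing but 8 survives at r6c5, so r6c5=8.
Step 10. [r4c4∈{2}] r4c4 is down to just 2. So r4c4=2.
Step 11. [r4c9∈{8}] r4c9 has the single candidate 8. So r4c9=8.
Step 12. [r5c1∈{3,8}] r5c1 is the only open cell in row 5 admitting 8 ⇒ r5c1=8.
Step 13. [r3c1∈{1,3,4,9}] 3 has one home in col 1: r3c1. So r3c1=3.
Step 14. [r2c1∈{4,6,9}] in col 1, 4 fits only at r2c1. So r2c1=4.
Step 15. [r7c6∈{2,5,7,8}] r7c6 is the only open cell in row 7 admitting 5. So r7c6=5.
Step 16. [r2c2∈{6,9}] 6 has one home in row 2: r2c2, so r2c2=6.
Step 17. [r8c7∈{2,3,8}] 3 has one home in row 8: r8c7 ⇒ r8c7=3.
Step 18. [r4c3∈{6,9}] r4c3 is the only open cell in row 4 admitting 6. So r4c3=6.
Step 19. [r5c9∈{2}] nothing but 2 survives at r5c9 ⇒ r5c9=2.
Step 20. [r8c6∈{2,8}] 2 in box 2 is pinned to col 6 ⇒ r8c6≠2.
Step 21. [r8c6∈{8}] only 8 remains possible at r8c6 ⇒ r8c6=8.
Step 22. [r9c3∈{2,8,9}] col 3 places 8 nowhere but r9c3, so r9c3=8.
Step 23. [r2c6∈{2}] only 2 remains possible at r2c6, so r2c6=2.
Step 24. [r3c6∈{7}] r3c6's peers cover all but 7 ⇒ r3c6=7.
Step 25. [r3c9∈{9}] r3c9's peers cover all but 9. So r3c9=9.
Step 26. [r2c8∈{8}] r2c8 is down to just 8. So r2c8=8.
Step 27. [r9c4∈{7,9}] r9c4 is the only open cell in col 4 admitting 7. So r9c4=7.
Step 28. [r1c3∈{5,9}] in box 1, 9 fits only at r1c3, so r1c3=9.
Step 29. [r7c7∈{2,6,8}] 8 has one home in row 7: r7c7, so r7c7=8.
Step 30. [r1c4∈{4}] r1c4 has the single candidate 4, so r1c4=4.
Step 31. [r1c8∈{7}] r1c8's peers cover all but 7, so r1c8=7.
Step 32. [r1c9∈{6}] r1c9 has the single candidate 6 ⇒ r1c9=6.
Step 33. [r9c7∈{2,6}] in col 7, 6 fits only at r9c7. So r9c7=6.
Step 34. [r9c8∈{2,9}] 2 has one home in row 9: r9c8. So r9c8=2.
Step 35. [r7c8∈{9}] r7c8 is down to just 9, so r7c8=9.
Step 36. [r8c5∈{2,9}] 9 has one home in col 5: r8c5, so r8c5=9.
Step 37. [r3c3∈{5}] only 5 remains possible at r3c3 ⇒ r3c3=5.
Step 38. [r1c6∈{3}] r1c6's peers cover all but 3. So r1c6=3.
Step 39. [r3c4∈{8}] r3c4 has the single candidate 8 ⇒ r3c4=8.
Step 40. [r3c7∈{2}] r3c7's peers cover all but 2. So r3c7=2.
Step 41. [r4c2∈{9}] r4c2's peers cover all but 9, so r4c2=9.
Step 42. [r8c1∈{1}] r8c1 is down to just 1 ⇒ r8c1=1.
Step 43. [r7c9∈{7}] nothing but 7 survives at r7c9 ⇒ r7c9=7.
Step 44. [r3c8∈{4}] r3c8 has the single candidate 4 ⇒ r3c8=4.
Step 45. [r5c2∈{3}] r5c2's peers cover all but 3, so r5c2=3.
Step 46. [r7c1∈{6}] r7c1's peers cover all but 6, so r7c1=6.
Step 47. [r8c3∈{2}] only 2 remains possible at r8c3. So r8c3=2.
Step 48. [r6c3∈{4}] only 4 remains possible at r6c3 ⇒ r6c3=4.
Step 49. [r1c7∈{5}] only 5 remains possible at r1c7 ⇒ r1c7=5.
Step 50. [r3c2∈{1}] r3c2 is down to just 1. So r3c2=1.
Step 51. [r2c4∈{9}] nothing but 9 survives at r2c4. So r2c4=9.
Step 52. [r9c1∈{9}] r9c1's peers cover all but 9. So r9c1=9.
Step 53. [r7c5∈{2}] r7c5's peers cover all but 2 ⇒ r7c5=2.
Step 54. [r5c5∈{7}] r5c5's peers cover all but 7 ⇒ r5c5=7.

Answer: 2 8 9 4 1 3 5 7 6 / 4 6 7 9 5 2 1 8 3 / 3 1 5 8 6 7 2 4 9 / 5 9 6 2 4 1 7 3 8 / 8 3 1 5 7 9 4 6 2 / 7 2 4 3 8 6 9 1 5 / 6 4 3 1 2 5 8 9 7 / 1 7 2 6 9 8 3 5 4 / 9 5 8 7 3 4 6 2 1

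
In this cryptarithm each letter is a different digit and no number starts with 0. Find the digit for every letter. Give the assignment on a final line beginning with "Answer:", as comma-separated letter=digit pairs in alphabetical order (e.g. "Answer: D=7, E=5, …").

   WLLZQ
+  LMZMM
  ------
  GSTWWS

Step 1. [col 1: Q + M ≡ S (mod 10)] M=2 is one option consistent with column 1 (Q + M ≡ S (mod 10), carry-in 0) — take it, so M=2.
Step 2. [G] adding two 5-digit numbers gives at most 5+1 digits, and here it does — G is that final carry and must be 1, so G=1.
Step 3. [col 1: Q + M ≡ S (mod 10)] column 1 (Q + M ≡ S (mod 10), carry-in 0) doesn't pin S yet; pick S=0 and continue. So S=0.
Step 4. [col 1: Q + M ≡ S (mod 10)] column 1: given M=2, S=0, carry-in 0, and digits 0,1,2 already taken and all letters distinct, Q+M≡S (mod 10) forces Q=8. So Q=8.
Step 5. [col 2: Z + M ≡ W (mod 10)] column 2 (Z + M ≡ W (mod 10), carry-in 1) doesn't pin W yet; pick W=7 and continue, so W=7.
Step 6. [col 2: Z + M ≡ W (mod 10)] in column 2 we have Z+M≡W with carry-in 1; given M=2, W=7 and digits 0,1,2,7,8 already taken and all letters distinct, that pins Z to 4, so Z=4.
Step 7. [col 3: L + Z ≡ W (mod 10)] from column 3 (Z=4, W=7, carry-in 0, digits 0,1,2,4,7,8 already taken and all letters distinct): L must equal 3 ⇒ L=3.
Step 8. [col 4: L + M ≡ T (mod 10)] from column 4 (L=3, M=2, carry-in 0, digits 0,1,2,3,4,7,8 already taken and all letters distinct): T must equal 5. So T=5.

Answer: G=1, L=3, M=2, Q=8, S=0, T=5, W=7, Z=4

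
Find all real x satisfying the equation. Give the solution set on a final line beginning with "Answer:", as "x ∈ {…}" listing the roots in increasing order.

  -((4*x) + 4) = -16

Step 1. [-((4*x) + 4) = -16] flip signs both sides, so neg: (4*x) + 4 = 16.
Step 2. [(4*x) + 4 = 16] 4 | LHS and 4 | 16: pull 4 out. So factor: x + 1 = 4.
Step 3. [x + 1 = 4] subtract 1: x sits inside (… + 1). So sub: x = 3.

Answer: x ∈ {3}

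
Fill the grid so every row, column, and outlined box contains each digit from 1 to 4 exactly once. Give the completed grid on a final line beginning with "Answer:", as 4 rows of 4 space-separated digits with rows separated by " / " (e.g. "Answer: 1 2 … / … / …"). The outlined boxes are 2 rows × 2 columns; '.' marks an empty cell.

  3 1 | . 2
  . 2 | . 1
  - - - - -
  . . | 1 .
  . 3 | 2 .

Step 1. [r2c1∈{4}] only 4 remains possible at r2c1. So r2c1=4.
Step 2. [r4c4∈{4}] only 4 remains possible at r4c4, so r4c4=4.
Step 3. [r3c1∈{2}] r3c1 has the single candidate 2 ⇒ r3c1=2.
Step 4. [r3c2∈{4}] r3c2 is down to just 4. So r3c2=4.
Step 5. [r2c3∈{3}] only 3 remains possible at r2c3. So r2c3=3.
Step 6. [r3c4∈{3}] r3c4 has the single candidate 3 ⇒ r3c4=3.
Step 7. [r4c1∈{1}] nothing but 1 survives at r4c1, so r4c1=1.
Step 8. [r1c3∈{4}] r1c3's peers cover all but 4. So r1c3=4.

Answer: 3 1 4 2 / 4 2 3 1 / 2 4 1 3 / 1 3 2 4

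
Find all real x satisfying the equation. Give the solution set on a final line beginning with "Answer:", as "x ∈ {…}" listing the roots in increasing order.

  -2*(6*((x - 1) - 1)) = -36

Step 1. [-2*(6*((x - 1) - 1)) = -36] divide by the outer -2. So div: 6*((x - 1) - 1) = 18.
Step 2. [6*((x - 1) - 1) = 18] divide by the outer 6, so div: (x - 1) - 1 = 3.
Step 3. [(x - 1) - 1 = 3] 1 comes off first (add 1), so sub: x - 1 = 4.
Step 4. [x - 1 = 4] add 1: x sits inside (… - 1), so sub: x = 5.

Answer: x ∈ {5}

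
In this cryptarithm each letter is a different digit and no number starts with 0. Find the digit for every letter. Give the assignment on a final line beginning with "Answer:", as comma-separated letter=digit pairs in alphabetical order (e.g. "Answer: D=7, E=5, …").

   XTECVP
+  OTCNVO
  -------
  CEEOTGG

Step 1. [col 1: P + O ≡ G (mod 10)] several values work for G in column 1 (P + O ≡ G (mod 10), carry-in 0); try G=3, so G=3.
Step 2. [C] the sum has 7 digits but both addends have 6; that extra leading digit C is the final carry, namely 1. So C=1.
Step 3. [col 1: P + O ≡ G (mod 10)] column 1 (P + O ≡ G (mod 10), carry-in 0) doesn't pin O yet; pick O=5 and continue, so O=5.
Step 4. [col 1: P + O ≡ G (mod 10)] from column 1 (O=5, G=3, carry-in 0, digits 1,3,5 already taken and all letters distinct): P must equal 8 ⇒ P=8.
Step 5. [col 2: V + V ≡ G (mod 10)] column 2 reads V+V+carry(1)=G with G=3; with digits 1,3,5,8 already taken and all letters distinct, the only value for V is 6 ⇒ V=6.
Step 6. [col 3: C + N ≡ T (mod 10)] several values work for T in column 3 (C + N ≡ T (mod 10), carry-in 1); try T=2. So T=2.
Step 7. [col 3: C + N ≡ T (mod 10)] from column 3 (C=1, T=2, carry-in 1, digits 1,2,3,5,6,8 already taken and all letters distinct): N must equal 0, so N=0.
Step 8. [col 4: E + C ≡ O (mod 10)] from column 4 (C=1, O=5, carry-in 0, digits 0,1,2,3,5,6,8 already taken and all letters distinct): E must equal 4. So E=4.
Step 9. [col 6: X + O ≡ E (mod 10)] from column 6 (O=5, E=4, carry-in 0, digits 0,1,2,3,4,5,6,8 already taken and all letters distinct): X must equal 9. So X=9.

Answer: C=1, E=4, G=3, N=0, O=5, P=8, T=2, V=6, X=9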